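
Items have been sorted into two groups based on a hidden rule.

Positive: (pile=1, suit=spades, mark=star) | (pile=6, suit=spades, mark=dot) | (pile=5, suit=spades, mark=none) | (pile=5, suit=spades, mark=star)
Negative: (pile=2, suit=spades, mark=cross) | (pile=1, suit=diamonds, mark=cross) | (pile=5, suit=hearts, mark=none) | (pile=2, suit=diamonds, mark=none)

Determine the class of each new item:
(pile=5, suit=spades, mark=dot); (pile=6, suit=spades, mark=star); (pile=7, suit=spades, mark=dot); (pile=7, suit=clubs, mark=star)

Every 'Positive' example satisfies: suit is spades AND pile ≠ 2. None of the 'Negative' examples do.

Positive, Positive, Positive, Negative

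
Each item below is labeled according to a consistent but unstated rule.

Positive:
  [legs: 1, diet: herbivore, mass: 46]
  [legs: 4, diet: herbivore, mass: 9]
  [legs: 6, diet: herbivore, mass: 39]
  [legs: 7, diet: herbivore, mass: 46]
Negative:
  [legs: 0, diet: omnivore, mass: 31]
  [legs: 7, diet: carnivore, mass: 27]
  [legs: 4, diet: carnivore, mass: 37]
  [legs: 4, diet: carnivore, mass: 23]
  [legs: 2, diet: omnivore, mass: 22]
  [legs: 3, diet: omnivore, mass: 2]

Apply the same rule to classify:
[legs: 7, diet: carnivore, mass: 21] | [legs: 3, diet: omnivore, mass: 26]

The classifier is using: diet is herbivore.

Negative, Negative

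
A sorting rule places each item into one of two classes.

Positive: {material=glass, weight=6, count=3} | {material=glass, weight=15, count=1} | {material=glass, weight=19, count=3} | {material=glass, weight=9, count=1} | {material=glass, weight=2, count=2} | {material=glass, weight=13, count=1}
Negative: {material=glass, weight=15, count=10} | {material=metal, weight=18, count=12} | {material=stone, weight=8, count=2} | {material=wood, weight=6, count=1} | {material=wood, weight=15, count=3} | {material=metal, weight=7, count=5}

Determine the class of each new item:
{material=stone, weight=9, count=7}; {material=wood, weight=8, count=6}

A rule that fits every label: material is glass AND count ≤ 3 — true of each 'Positive' example, false of each 'Negative' one.

Negative, Negative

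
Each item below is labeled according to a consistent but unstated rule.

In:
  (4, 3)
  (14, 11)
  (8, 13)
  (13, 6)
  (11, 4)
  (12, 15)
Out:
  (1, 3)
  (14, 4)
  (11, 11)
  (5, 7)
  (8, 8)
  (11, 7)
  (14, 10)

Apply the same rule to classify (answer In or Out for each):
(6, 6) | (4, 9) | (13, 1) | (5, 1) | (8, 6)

Out, In, Out, Out, Out

Checking candidate rules against both groups, what survives is: sum is odd.
Out: (6, 6), since 6+6 = 12.
In: (4, 9), since 4+9 = 13.
Out: (13, 1), since 13+1 = 14.
Out: (5, 1), since 5+1 = 6.
Out: (8, 6), since 8+6 = 14.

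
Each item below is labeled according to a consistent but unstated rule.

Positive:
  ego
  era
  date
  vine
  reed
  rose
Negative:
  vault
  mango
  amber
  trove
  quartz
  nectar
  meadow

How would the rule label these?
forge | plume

Negative, Negative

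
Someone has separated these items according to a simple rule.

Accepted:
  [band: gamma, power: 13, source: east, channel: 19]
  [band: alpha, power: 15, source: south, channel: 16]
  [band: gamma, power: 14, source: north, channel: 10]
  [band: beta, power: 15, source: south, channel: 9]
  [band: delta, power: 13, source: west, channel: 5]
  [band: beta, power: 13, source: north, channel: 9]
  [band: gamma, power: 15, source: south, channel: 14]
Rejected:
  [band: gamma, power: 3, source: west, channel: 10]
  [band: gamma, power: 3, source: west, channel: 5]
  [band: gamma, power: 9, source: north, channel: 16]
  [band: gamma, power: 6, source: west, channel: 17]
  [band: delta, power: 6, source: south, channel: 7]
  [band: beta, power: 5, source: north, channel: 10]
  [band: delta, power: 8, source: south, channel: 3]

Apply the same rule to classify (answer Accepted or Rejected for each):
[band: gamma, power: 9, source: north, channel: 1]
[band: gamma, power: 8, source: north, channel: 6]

Rejected, Rejected

All 'Accepted' examples share one property — power ≥ 13 — and every 'Rejected' example lacks it.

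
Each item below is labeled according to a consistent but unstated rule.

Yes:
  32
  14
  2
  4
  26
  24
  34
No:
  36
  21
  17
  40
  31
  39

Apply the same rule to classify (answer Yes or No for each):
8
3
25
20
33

Every 'Yes' example satisfies: even AND at most 34. None of the 'No' examples do.
8: 8 is even, 8 ≤ 34 — matches, so Yes. 3: 3 is odd, 3 ≤ 34 — fails this test, so No. 25: 25 is odd, 25 ≤ 34 — fails this test, so No. 20: 20 is even, 20 ≤ 34 — matches, so Yes. 33: 33 is odd, 33 ≤ 34 — fails this test, so No.

Yes, No, No, Yes, No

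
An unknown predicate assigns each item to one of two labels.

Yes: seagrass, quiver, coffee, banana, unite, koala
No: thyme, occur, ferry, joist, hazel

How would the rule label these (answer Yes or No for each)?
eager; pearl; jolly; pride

Yes, No, No, No

The distinguishing property — has ≥ 3 vowels — holds for all the 'Yes' cases and none of the 'No' cases.
Yes: eager, since 3 vowels. No: pearl, since 2 vowels. No: jolly, since 1 vowel. No: pride, since 2 vowels.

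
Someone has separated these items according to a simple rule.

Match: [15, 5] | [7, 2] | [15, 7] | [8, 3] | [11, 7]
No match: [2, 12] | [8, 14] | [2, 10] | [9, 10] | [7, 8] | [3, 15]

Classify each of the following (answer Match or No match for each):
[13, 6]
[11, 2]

Match, Match

A rule that fits every label: first > second — true of each 'Match' example, false of each 'No match' one.
[13, 6] — 13 > 6, hence Match.
[11, 2] — 11 > 2, hence Match.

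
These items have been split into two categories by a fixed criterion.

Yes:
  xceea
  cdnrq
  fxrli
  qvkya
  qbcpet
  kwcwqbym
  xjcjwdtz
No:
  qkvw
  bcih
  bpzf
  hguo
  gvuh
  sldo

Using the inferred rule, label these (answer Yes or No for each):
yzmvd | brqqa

Yes, Yes

The rule appears to be: length ≥ 5.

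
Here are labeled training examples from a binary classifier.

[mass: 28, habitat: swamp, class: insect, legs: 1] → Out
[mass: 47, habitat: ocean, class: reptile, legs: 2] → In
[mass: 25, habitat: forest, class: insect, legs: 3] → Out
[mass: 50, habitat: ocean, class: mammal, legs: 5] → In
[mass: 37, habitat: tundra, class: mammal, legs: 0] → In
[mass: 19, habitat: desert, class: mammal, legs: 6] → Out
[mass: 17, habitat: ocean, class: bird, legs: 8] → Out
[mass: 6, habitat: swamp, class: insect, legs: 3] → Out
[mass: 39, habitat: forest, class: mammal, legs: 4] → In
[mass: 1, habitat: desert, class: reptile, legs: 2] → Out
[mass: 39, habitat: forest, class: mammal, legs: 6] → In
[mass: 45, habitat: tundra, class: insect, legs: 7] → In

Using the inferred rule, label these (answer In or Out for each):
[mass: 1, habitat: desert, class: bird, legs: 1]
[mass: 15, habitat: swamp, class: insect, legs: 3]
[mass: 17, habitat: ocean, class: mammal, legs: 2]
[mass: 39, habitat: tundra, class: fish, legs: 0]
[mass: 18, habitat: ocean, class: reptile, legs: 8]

Out, Out, Out, In, Out

A rule that fits every label: mass ≥ 37 — true of each 'In' example, false of each 'Out' one.
[mass: 1, habitat: desert, class: bird, legs: 1] → mass = 1 → Out.
[mass: 15, habitat: swamp, class: insect, legs: 3] → mass = 15 → Out.
[mass: 17, habitat: ocean, class: mammal, legs: 2] → mass = 17 → Out.
[mass: 39, habitat: tundra, class: fish, legs: 0] → mass = 39 → In.
[mass: 18, habitat: ocean, class: reptile, legs: 8] → mass = 18 → Out.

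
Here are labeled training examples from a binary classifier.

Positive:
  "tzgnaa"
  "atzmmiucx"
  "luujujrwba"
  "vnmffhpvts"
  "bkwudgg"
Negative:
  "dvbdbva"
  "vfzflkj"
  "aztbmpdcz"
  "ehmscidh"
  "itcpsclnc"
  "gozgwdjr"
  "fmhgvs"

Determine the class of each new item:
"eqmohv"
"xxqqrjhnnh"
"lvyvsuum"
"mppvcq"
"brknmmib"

Negative, Positive, Positive, Positive, Positive

The simplest hypothesis consistent with all the labels is: has a double letter.
Negative: "eqmohv", since no doubled letter. Positive: "xxqqrjhnnh", since 'xx' doubled. Positive: "lvyvsuum", since 'uu' doubled. Positive: "mppvcq", since 'pp' doubled. Positive: "brknmmib", since 'mm' doubled.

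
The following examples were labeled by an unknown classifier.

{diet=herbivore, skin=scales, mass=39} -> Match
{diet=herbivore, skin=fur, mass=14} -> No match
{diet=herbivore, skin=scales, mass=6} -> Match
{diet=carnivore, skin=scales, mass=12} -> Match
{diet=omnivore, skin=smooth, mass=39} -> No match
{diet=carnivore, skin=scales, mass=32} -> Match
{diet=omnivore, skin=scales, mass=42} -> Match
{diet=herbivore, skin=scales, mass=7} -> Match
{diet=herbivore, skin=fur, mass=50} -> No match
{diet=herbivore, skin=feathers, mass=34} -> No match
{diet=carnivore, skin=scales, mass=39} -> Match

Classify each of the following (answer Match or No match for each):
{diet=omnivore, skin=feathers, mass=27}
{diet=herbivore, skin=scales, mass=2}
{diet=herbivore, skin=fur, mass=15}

No match, Match, No match

Rule: skin is scales. This holds for each 'Match' example and fails for each 'No match' one.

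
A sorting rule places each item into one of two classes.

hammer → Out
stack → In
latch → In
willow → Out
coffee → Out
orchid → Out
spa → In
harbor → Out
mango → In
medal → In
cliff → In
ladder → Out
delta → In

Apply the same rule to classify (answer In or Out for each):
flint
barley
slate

Every 'In' example satisfies: odd length. None of the 'Out' examples do.
In: flint, since length 5.
Out: barley, since length 6.
In: slate, since length 5.

In, Out, In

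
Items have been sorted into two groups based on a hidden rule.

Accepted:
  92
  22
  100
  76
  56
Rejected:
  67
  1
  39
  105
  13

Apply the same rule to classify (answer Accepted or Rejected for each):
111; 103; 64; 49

Rejected, Rejected, Accepted, Rejected

The distinguishing property — even — holds for all the 'Accepted' cases and none of the 'Rejected' cases.
111: Rejected (111 is odd).
103: Rejected (103 is odd).
64: Accepted (64 is even).
49: Rejected (49 is odd).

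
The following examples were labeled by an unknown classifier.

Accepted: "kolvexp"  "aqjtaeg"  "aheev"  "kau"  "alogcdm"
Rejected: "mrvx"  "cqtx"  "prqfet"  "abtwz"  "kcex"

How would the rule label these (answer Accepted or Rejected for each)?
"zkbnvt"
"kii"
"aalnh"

Rejected, Accepted, Accepted

Every 'Accepted' example satisfies: has ≥ 2 vowels. None of the 'Rejected' examples do.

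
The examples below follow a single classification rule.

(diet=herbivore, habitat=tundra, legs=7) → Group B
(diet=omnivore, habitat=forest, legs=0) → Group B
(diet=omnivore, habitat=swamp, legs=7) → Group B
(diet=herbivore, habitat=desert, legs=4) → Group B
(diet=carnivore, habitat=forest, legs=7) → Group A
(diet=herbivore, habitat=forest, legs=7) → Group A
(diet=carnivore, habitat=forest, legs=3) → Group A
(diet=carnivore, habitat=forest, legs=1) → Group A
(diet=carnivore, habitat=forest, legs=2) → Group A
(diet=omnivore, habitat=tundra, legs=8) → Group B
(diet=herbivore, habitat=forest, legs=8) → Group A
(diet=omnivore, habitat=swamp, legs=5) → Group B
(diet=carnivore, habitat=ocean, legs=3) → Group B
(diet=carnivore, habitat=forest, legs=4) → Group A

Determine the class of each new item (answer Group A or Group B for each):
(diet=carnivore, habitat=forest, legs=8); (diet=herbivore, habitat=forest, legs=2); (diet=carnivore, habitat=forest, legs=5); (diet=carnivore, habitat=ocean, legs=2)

Group A, Group A, Group A, Group B

Every 'Group A' example satisfies: habitat is forest AND legs ≥ 1. None of the 'Group B' examples do.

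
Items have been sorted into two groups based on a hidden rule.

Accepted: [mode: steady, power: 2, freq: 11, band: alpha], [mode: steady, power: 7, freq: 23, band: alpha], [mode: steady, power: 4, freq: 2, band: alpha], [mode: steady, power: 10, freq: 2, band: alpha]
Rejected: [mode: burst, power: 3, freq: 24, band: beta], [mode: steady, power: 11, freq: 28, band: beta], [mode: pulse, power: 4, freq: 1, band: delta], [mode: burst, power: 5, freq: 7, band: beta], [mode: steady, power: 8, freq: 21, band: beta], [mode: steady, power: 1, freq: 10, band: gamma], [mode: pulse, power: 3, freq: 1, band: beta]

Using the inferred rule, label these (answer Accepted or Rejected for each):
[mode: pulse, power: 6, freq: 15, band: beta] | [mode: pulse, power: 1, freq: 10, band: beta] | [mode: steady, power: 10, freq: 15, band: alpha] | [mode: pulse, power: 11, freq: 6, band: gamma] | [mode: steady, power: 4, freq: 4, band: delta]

Comparing the two groups points to one rule — band is alpha.

Rejected, Rejected, Accepted, Rejected, Rejected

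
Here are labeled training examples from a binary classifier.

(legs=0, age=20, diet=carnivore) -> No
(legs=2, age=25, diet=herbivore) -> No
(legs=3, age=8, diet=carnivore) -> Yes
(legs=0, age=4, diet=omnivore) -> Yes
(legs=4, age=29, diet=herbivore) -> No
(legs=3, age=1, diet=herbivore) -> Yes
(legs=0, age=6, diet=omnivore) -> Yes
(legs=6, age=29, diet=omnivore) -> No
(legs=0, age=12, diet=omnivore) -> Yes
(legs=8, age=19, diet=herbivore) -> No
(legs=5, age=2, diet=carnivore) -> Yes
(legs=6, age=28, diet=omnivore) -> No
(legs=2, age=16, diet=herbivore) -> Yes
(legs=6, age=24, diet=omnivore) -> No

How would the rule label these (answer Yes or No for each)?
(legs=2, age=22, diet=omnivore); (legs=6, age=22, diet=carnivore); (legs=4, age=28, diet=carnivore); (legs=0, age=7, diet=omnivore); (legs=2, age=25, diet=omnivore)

No, No, No, Yes, No

Every 'Yes' example satisfies: age ≤ 16. None of the 'No' examples do.
(legs=2, age=22, diet=omnivore) — age = 22, hence No.
(legs=6, age=22, diet=carnivore) — age = 22, hence No.
(legs=4, age=28, diet=carnivore) — age = 28, hence No.
(legs=0, age=7, diet=omnivore) — age = 7, hence Yes.
(legs=2, age=25, diet=omnivore) — age = 25, hence No.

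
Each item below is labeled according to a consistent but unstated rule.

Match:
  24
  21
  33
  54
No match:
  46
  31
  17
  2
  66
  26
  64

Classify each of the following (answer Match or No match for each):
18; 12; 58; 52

The pattern is that an item is 'Match' exactly when: multiple of 3 AND at most 54.
18 → 18 = 3·6, 18 ≤ 54 → Match.
12 → 12 = 3·4, 12 ≤ 54 → Match.
58 → 58 = 3·19 + 1, 58 > 54 → No match.
52 → 52 = 3·17 + 1, 52 ≤ 54 → No match.

Match, Match, No match, No match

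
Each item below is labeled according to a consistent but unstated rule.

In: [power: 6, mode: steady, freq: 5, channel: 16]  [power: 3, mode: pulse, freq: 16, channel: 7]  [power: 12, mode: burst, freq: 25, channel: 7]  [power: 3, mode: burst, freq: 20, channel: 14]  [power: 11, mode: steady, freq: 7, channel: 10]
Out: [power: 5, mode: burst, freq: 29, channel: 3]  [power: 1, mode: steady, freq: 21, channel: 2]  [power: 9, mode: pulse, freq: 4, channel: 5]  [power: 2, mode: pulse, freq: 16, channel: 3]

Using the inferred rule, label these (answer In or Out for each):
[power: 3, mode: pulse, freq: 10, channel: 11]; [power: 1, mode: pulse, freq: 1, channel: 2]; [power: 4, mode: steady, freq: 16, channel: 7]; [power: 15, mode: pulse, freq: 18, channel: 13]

The classifier is using: channel ≥ 7.
[power: 3, mode: pulse, freq: 10, channel: 11]: In (channel = 11). [power: 1, mode: pulse, freq: 1, channel: 2]: Out (channel = 2). [power: 4, mode: steady, freq: 16, channel: 7]: In (channel = 7). [power: 15, mode: pulse, freq: 18, channel: 13]: In (channel = 13).

In, Out, In, In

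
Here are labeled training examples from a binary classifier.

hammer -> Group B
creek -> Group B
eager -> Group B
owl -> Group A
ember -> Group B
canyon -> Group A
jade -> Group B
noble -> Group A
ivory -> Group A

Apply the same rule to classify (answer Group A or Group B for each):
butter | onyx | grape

Group B, Group A, Group B

The pattern is that an item is 'Group A' exactly when: contains 'o'.
butter → no 'o' → Group B.
onyx → has 'o' → Group A.
grape → no 'o' → Group B.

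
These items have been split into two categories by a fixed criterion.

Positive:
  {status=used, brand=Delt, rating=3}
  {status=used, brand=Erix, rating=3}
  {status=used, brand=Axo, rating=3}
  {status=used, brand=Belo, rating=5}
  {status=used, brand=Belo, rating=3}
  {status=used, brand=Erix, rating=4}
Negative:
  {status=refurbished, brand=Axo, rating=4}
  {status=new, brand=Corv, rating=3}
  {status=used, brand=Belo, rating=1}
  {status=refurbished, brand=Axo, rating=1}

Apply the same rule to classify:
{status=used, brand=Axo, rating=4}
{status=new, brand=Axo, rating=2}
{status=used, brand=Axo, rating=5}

Positive, Negative, Positive

One predicate separates the groups cleanly: status is used AND rating ≥ 3.
{status=used, brand=Axo, rating=4}: status is used, rating = 4, qualifies → Positive.
{status=new, brand=Axo, rating=2}: status is new, rating = 2, does not pass → Negative.
{status=used, brand=Axo, rating=5}: status is used, rating = 5, qualifies → Positive.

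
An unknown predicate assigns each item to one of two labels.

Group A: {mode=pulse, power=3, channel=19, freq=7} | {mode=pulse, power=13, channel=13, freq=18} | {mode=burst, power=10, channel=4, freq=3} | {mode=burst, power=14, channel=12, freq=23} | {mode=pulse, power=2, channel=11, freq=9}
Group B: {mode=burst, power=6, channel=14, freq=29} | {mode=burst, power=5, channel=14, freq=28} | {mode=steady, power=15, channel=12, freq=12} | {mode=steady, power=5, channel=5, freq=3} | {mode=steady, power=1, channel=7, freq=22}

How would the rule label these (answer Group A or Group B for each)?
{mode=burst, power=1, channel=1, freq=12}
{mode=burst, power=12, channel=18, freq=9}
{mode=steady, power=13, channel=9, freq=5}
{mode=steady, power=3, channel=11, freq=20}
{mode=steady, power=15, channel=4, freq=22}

Rule: mode is not steady AND freq ≤ 23. This holds for each 'Group A' example and fails for each 'Group B' one.
{mode=burst, power=1, channel=1, freq=12}: Group A (mode is burst, freq = 12). {mode=burst, power=12, channel=18, freq=9}: Group A (mode is burst, freq = 9). {mode=steady, power=13, channel=9, freq=5}: Group B (mode is steady, freq = 5). {mode=steady, power=3, channel=11, freq=20}: Group B (mode is steady, freq = 20). {mode=steady, power=15, channel=4, freq=22}: Group B (mode is steady, freq = 22).

Group A, Group A, Group B, Group B, Group B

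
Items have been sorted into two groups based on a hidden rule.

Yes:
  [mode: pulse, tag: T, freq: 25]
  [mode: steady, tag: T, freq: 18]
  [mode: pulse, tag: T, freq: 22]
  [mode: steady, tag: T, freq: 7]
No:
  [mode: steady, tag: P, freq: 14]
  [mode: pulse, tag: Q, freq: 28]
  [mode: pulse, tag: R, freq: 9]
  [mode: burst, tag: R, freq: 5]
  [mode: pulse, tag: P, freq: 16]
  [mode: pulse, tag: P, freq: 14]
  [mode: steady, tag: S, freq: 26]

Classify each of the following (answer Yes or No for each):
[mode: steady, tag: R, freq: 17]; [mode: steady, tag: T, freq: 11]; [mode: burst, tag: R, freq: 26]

Looking at the examples, the only property every 'Yes' case has and every 'No' case lacks is: tag is T.
[mode: steady, tag: R, freq: 17]: No (tag is R).
[mode: steady, tag: T, freq: 11]: Yes (tag is T).
[mode: burst, tag: R, freq: 26]: No (tag is R).

No, Yes, No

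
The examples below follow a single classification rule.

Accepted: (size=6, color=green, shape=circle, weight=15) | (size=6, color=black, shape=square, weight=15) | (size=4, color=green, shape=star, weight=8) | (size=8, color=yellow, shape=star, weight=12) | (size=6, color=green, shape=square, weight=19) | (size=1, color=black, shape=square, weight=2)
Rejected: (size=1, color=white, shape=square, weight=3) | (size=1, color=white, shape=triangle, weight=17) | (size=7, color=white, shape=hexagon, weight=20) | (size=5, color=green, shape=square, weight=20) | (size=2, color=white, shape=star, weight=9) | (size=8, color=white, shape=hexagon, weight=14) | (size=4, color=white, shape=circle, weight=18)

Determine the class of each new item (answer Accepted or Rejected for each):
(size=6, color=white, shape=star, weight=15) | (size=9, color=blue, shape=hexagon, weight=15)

Rejected, Accepted

The common property of the 'Accepted' items is: color is not white AND weight ≤ 19. No 'Rejected' item has it.
(size=6, color=white, shape=star, weight=15): color is white, weight = 15 — does not fit, so Rejected.
(size=9, color=blue, shape=hexagon, weight=15): color is blue, weight = 15 — checks out, so Accepted.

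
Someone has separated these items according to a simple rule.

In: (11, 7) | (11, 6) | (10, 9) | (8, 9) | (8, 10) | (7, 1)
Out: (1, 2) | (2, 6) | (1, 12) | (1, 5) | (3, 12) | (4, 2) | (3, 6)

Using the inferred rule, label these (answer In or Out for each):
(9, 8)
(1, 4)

One predicate separates the groups cleanly: first ≥ 5.
In: (9, 8), since first 9.
Out: (1, 4), since first 1.

In, Out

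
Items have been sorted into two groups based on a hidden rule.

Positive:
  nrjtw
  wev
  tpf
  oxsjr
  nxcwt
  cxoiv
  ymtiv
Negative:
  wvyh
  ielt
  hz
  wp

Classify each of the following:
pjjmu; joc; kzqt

All 'Positive' examples share one property — odd length — and every 'Negative' example lacks it.
pjjmu — length 5, hence Positive. joc — length 3, hence Positive. kzqt — length 4, hence Negative.

Positive, Positive, Negative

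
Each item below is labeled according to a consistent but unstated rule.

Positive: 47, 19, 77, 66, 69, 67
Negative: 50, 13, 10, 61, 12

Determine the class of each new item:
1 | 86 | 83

The distinguishing property — digit sum ≥ 8 — holds for all the 'Positive' cases and none of the 'Negative' cases.

Negative, Positive, Positive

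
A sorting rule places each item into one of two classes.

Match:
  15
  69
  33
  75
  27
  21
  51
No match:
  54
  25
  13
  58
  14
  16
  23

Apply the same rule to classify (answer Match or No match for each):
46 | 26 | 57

No match, No match, Match

Every 'Match' example satisfies: ≡ 3 (mod 6). None of the 'No match' examples do.
46: 46 mod 6 = 4 — fails the rule, so No match. 26: 26 mod 6 = 2 — fails the rule, so No match. 57: 57 mod 6 = 3 — satisfies this, so Match.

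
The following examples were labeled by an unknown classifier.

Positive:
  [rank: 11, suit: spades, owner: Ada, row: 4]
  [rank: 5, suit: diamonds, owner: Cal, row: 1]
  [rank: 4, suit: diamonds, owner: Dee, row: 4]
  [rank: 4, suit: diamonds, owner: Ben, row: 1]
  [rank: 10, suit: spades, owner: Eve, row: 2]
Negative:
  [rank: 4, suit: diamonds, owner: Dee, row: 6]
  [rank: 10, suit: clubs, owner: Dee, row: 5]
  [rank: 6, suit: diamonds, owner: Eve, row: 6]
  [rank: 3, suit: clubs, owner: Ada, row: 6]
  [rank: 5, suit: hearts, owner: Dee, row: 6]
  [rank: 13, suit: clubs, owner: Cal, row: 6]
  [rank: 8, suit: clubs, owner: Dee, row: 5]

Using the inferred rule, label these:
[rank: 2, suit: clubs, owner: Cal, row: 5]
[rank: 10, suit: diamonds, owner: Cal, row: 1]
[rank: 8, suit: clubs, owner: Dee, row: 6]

Negative, Positive, Negative

A rule that fits every label: row ≤ 4 — true of each 'Positive' example, false of each 'Negative' one.
[rank: 2, suit: clubs, owner: Cal, row: 5]: row = 5 — fails the rule, so Negative. [rank: 10, suit: diamonds, owner: Cal, row: 1]: row = 1 — matches, so Positive. [rank: 8, suit: clubs, owner: Dee, row: 6]: row = 6 — fails the rule, so Negative.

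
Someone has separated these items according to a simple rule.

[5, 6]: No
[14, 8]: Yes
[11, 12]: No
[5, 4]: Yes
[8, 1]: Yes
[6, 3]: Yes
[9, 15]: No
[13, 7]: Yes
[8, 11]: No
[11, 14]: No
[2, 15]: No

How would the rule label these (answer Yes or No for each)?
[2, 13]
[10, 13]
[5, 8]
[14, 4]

No, No, No, Yes

The distinguishing property — first > second — holds for all the 'Yes' cases and none of the 'No' cases.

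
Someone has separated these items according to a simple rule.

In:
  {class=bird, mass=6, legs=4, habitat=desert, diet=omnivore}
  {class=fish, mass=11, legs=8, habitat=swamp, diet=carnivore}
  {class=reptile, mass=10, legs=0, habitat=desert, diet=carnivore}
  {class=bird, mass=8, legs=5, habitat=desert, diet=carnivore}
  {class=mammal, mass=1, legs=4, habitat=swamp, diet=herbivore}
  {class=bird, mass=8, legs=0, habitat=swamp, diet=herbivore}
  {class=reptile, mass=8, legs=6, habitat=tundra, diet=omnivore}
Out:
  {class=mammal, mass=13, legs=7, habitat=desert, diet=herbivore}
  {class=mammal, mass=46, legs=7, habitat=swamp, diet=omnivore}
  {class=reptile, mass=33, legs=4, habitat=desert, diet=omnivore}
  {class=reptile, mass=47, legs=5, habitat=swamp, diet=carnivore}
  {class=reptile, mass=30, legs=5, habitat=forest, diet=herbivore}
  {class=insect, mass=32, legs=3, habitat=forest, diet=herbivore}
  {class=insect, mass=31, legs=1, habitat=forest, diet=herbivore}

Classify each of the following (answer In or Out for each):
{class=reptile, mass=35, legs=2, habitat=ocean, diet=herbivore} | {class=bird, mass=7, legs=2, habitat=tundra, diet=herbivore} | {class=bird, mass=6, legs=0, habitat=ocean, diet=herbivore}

'In' ⟺ mass ≤ 11.
Out: {class=reptile, mass=35, legs=2, habitat=ocean, diet=herbivore}, since mass = 35. In: {class=bird, mass=7, legs=2, habitat=tundra, diet=herbivore}, since mass = 7. In: {class=bird, mass=6, legs=0, habitat=ocean, diet=herbivore}, since mass = 6.

Out, In, In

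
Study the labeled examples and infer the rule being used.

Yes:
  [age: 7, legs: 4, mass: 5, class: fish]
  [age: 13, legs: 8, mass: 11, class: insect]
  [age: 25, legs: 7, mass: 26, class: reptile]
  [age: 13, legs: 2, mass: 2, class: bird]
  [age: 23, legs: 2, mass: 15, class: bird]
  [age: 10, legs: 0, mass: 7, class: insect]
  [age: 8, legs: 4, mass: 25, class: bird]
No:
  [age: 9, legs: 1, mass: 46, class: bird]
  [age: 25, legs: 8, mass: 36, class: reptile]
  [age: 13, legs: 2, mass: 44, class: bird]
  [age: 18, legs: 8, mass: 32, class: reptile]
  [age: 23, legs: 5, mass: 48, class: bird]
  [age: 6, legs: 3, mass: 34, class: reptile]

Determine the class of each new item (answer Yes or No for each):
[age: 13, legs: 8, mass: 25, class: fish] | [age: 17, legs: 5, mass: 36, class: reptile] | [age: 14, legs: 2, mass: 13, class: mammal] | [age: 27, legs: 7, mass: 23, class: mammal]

Yes, No, Yes, Yes

The pattern is that an item is 'Yes' exactly when: mass ≤ 26.
Yes: [age: 13, legs: 8, mass: 25, class: fish], since mass = 25. No: [age: 17, legs: 5, mass: 36, class: reptile], since mass = 36. Yes: [age: 14, legs: 2, mass: 13, class: mammal], since mass = 13. Yes: [age: 27, legs: 7, mass: 23, class: mammal], since mass = 23.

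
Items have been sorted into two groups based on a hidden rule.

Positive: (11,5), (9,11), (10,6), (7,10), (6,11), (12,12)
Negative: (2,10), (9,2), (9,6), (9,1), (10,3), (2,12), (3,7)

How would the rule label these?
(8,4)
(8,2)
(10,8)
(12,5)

Negative, Negative, Positive, Positive

The classifier is using: sum ≥ 16.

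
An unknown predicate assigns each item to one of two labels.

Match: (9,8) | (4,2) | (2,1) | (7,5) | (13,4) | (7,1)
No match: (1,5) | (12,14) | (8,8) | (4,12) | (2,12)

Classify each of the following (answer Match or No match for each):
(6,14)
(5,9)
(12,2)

No match, No match, Match

The simplest hypothesis consistent with all the labels is: first > second.
(6,14): 6 < 14, doesn't match → No match.
(5,9): 5 < 9, doesn't match → No match.
(12,2): 12 > 2, meets the rule → Match.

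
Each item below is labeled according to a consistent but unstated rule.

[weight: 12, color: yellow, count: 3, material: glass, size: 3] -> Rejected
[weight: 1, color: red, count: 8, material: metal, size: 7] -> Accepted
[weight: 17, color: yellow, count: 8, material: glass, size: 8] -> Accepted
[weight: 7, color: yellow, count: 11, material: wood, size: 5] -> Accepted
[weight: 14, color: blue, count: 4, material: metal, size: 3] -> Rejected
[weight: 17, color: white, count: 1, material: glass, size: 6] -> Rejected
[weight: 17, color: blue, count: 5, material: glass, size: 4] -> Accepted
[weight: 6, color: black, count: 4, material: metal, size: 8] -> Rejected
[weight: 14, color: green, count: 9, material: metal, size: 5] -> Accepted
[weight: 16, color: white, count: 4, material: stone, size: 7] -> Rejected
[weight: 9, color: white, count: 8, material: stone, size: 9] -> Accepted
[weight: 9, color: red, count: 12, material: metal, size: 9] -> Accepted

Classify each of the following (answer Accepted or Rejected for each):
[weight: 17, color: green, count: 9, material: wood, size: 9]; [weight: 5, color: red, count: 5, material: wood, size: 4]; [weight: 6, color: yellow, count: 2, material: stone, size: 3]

The pattern is that an item is 'Accepted' exactly when: count ≥ 5.
[weight: 17, color: green, count: 9, material: wood, size: 9]: count = 9 — satisfies this, so Accepted.
[weight: 5, color: red, count: 5, material: wood, size: 4]: count = 5 — satisfies this, so Accepted.
[weight: 6, color: yellow, count: 2, material: stone, size: 3]: count = 2 — fails this test, so Rejected.

Accepted, Accepted, Rejected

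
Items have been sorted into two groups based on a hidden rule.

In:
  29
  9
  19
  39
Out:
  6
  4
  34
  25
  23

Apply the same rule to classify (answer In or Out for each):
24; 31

Every 'In' example satisfies: ends in digit 9. None of the 'Out' examples do.
24: last digit 4, doesn't match → Out. 31: last digit 1, doesn't match → Out.

Out, Out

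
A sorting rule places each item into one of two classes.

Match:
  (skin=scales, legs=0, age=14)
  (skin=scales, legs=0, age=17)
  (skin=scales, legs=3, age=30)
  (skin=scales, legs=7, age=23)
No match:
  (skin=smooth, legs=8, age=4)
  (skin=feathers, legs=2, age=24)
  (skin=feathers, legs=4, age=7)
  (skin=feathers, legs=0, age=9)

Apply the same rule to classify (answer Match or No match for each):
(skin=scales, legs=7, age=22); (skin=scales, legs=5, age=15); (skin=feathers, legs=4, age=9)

Match, Match, No match

The pattern is that an item is 'Match' exactly when: skin is scales.
(skin=scales, legs=7, age=22) — skin is scales, hence Match.
(skin=scales, legs=5, age=15) — skin is scales, hence Match.
(skin=feathers, legs=4, age=9) — skin is feathers, hence No match.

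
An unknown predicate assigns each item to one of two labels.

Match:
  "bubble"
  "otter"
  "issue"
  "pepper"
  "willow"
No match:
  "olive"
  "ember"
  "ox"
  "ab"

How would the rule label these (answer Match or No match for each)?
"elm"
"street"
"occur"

The simplest hypothesis consistent with all the labels is: has a double letter.
No match: "elm", since no doubled letter. Match: "street", since 'ee' doubled. Match: "occur", since 'cc' doubled.

No match, Match, Match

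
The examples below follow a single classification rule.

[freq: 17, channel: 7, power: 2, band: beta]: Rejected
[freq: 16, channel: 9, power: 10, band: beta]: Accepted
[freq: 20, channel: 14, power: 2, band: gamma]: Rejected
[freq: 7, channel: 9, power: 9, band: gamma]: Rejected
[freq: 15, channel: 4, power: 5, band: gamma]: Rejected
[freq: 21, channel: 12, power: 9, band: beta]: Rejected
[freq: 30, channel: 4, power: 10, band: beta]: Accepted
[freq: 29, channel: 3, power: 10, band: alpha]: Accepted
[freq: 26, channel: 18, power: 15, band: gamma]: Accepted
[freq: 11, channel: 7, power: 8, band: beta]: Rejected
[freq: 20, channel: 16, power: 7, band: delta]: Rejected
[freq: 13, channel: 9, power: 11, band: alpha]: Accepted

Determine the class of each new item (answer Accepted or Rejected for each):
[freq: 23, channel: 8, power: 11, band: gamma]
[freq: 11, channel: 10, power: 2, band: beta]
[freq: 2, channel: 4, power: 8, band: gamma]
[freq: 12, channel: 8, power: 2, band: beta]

Every 'Accepted' example satisfies: power ≥ 10. None of the 'Rejected' examples do.

Accepted, Rejected, Rejected, Rejected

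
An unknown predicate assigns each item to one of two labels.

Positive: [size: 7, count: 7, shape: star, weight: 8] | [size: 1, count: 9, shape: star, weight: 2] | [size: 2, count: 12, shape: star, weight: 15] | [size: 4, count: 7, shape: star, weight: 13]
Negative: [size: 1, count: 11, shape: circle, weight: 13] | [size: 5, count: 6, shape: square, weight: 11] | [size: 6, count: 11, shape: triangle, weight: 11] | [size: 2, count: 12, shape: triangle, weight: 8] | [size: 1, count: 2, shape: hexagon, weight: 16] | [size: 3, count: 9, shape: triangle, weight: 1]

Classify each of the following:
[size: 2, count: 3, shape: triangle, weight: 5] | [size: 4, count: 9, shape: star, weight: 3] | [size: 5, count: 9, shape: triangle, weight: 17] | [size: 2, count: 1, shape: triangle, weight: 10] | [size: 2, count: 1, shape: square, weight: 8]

Negative, Positive, Negative, Negative, Negative

Comparing the two groups points to one rule — shape is star.
[size: 2, count: 3, shape: triangle, weight: 5]: shape is triangle — does not fit, so Negative. [size: 4, count: 9, shape: star, weight: 3]: shape is star — fits, so Positive. [size: 5, count: 9, shape: triangle, weight: 17]: shape is triangle — does not fit, so Negative. [size: 2, count: 1, shape: triangle, weight: 10]: shape is triangle — does not fit, so Negative. [size: 2, count: 1, shape: square, weight: 8]: shape is square — does not fit, so Negative.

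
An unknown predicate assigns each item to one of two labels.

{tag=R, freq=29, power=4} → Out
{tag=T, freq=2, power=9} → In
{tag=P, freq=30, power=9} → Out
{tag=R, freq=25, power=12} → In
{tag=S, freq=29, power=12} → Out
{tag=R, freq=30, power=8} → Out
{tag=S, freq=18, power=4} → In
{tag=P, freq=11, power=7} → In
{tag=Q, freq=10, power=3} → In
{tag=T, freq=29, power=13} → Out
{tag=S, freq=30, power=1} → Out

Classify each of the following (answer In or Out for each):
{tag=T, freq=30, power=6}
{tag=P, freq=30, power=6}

Out, Out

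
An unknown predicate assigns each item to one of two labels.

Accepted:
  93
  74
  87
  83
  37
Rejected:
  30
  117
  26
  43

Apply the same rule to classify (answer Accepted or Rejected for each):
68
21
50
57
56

Every 'Accepted' example satisfies: digit sum ≥ 10. None of the 'Rejected' examples do.
68 → digit sum 6+8 = 14 → Accepted. 21 → digit sum 2+1 = 3 → Rejected. 50 → digit sum 5+0 = 5 → Rejected. 57 → digit sum 5+7 = 12 → Accepted. 56 → digit sum 5+6 = 11 → Accepted.

Accepted, Rejected, Rejected, Accepted, Accepted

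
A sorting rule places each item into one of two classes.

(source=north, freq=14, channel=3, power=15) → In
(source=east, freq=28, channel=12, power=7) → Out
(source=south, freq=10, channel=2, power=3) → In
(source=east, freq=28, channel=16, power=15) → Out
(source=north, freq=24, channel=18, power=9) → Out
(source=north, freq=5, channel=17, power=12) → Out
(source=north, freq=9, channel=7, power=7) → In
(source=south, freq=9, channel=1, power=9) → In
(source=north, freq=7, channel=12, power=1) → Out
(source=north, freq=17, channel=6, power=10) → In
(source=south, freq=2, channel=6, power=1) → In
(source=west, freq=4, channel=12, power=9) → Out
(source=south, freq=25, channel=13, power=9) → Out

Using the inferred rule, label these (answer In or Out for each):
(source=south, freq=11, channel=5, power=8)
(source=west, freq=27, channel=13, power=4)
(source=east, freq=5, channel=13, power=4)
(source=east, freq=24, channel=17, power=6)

The distinguishing property — channel ≤ 7 — holds for all the 'In' cases and none of the 'Out' cases.
In: (source=south, freq=11, channel=5, power=8), since channel = 5. Out: (source=west, freq=27, channel=13, power=4), since channel = 13. Out: (source=east, freq=5, channel=13, power=4), since channel = 13. Out: (source=east, freq=24, channel=17, power=6), since channel = 17.

In, Out, Out, Out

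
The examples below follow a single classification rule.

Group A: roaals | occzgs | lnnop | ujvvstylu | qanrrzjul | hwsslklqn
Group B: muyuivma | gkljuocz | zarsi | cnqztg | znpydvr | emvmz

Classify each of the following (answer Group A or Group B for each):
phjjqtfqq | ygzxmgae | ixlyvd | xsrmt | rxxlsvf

Group A, Group B, Group B, Group B, Group A

Rule: has a double letter. This holds for each 'Group A' example and fails for each 'Group B' one.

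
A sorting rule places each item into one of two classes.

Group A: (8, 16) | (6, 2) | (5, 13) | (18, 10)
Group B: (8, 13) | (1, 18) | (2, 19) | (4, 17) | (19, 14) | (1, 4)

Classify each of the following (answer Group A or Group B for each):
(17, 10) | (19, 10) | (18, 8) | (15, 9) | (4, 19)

Group B, Group B, Group A, Group A, Group B

The simplest hypothesis consistent with all the labels is: sum is even.
Group B: (17, 10), since 17+10 = 27.
Group B: (19, 10), since 19+10 = 29.
Group A: (18, 8), since 18+8 = 26.
Group A: (15, 9), since 15+9 = 24.
Group B: (4, 19), since 4+19 = 23.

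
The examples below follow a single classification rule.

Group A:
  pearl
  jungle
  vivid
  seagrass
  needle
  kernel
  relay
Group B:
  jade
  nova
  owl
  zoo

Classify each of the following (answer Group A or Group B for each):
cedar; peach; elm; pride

Group A, Group A, Group B, Group A

Every 'Group A' example satisfies: length ≥ 5. None of the 'Group B' examples do.
cedar → length 5 → Group A.
peach → length 5 → Group A.
elm → length 3 → Group B.
pride → length 5 → Group A.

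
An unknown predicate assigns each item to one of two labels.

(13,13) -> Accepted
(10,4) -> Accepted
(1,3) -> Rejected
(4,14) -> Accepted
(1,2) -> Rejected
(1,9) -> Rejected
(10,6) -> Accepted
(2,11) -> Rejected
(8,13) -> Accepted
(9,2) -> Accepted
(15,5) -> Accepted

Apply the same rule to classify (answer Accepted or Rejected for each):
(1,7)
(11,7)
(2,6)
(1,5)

'Accepted' ⟺ first ≥ 3.
(1,7): Rejected (first 1). (11,7): Accepted (first 11). (2,6): Rejected (first 2). (1,5): Rejected (first 1).

Rejected, Accepted, Rejected, Rejected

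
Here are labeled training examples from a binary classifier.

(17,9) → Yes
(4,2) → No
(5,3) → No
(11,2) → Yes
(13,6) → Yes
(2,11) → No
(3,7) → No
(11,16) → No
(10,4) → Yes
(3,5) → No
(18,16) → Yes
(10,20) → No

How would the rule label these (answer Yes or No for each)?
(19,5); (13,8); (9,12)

One predicate separates the groups cleanly: first > second AND sum ≥ 10.

Yes, Yes, No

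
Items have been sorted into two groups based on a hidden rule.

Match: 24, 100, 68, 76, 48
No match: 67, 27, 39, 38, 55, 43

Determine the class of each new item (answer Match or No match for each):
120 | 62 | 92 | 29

One predicate separates the groups cleanly: multiple of 4.
120: 120 = 4·30, fits → Match.
62: 62 = 4·15 + 2, fails this test → No match.
92: 92 = 4·23, fits → Match.
29: 29 = 4·7 + 1, fails this test → No match.

Match, No match, Match, No match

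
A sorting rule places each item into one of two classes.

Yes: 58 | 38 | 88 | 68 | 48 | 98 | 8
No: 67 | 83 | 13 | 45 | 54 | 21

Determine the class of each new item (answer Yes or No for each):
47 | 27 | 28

No, No, Yes

Looking at the examples, the only property every 'Yes' case has and every 'No' case lacks is: ends in digit 8.
47: last digit 7, does not satisfy this → No. 27: last digit 7, does not satisfy this → No. 28: last digit 8, checks out → Yes.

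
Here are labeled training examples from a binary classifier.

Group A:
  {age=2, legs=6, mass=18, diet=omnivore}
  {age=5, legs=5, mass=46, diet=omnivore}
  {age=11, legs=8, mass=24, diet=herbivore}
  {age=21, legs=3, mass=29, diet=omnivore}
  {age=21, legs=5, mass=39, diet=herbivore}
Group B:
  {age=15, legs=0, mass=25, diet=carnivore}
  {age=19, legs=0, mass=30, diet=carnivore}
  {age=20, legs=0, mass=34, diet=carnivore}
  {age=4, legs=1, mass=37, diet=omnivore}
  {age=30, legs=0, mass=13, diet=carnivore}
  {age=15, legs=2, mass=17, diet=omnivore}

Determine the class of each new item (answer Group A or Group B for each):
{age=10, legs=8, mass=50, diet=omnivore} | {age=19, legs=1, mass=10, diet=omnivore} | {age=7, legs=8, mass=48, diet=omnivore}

Group A, Group B, Group A

The pattern is that an item is 'Group A' exactly when: legs ≥ 3.
{age=10, legs=8, mass=50, diet=omnivore}: legs = 8, passes → Group A. {age=19, legs=1, mass=10, diet=omnivore}: legs = 1, does not pass → Group B. {age=7, legs=8, mass=48, diet=omnivore}: legs = 8, passes → Group A.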